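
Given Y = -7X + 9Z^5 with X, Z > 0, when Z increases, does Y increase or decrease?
Y increases

Taking the partial derivative:
∂Y/∂Z = 45Z^4

∂Y/∂Z = 45Z^4 > 0 (assuming positive values)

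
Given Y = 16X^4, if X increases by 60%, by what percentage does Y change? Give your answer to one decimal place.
555.4%

For Y = 16X^4:
If X → X(1 + 0.6)
Then Y → Y · (1 + 0.6)^4
     = Y · 6.5536

Percentage change = ((1 + 0.6)^4 − 1) × 100% ≈ 555.4%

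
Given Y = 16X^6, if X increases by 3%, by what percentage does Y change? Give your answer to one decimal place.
19.4%

For Y = 16X^6:
If X → X(1 + 0.03)
Then Y → Y · (1 + 0.03)^6
     ≈ Y · 1.1941

Percentage change = ((1 + 0.03)^6 − 1) × 100% ≈ 19.4%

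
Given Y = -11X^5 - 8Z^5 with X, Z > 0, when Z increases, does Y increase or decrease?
Y decreases

Taking the partial derivative:
∂Y/∂Z = -40Z^4

∂Y/∂Z = -40Z^4 < 0 (assuming positive values)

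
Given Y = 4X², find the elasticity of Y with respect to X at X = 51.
Elasticity = 2

Elasticity = (dY/dX) · (X/Y)

dY/dX = 8·X
At X = 51: dY/dX = 408, Y = 10404

Elasticity = 408 · (51 / 10404) = 2

Interpretation: for a small percentage change in X, the percentage change in Y is approximately 2.00 times as large.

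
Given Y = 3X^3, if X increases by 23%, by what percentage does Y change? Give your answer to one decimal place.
86.1%

For Y = 3X^3:
If X → X(1 + 0.23)
Then Y → Y · (1 + 0.23)^3
     ≈ Y · 1.8609

Percentage change = ((1 + 0.23)^3 − 1) × 100% ≈ 86.1%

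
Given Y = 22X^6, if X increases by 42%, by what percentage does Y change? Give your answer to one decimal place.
719.8%

For Y = 22X^6:
If X → X(1 + 0.42)
Then Y → Y · (1 + 0.42)^6
     ≈ Y · 8.1984

Percentage change = ((1 + 0.42)^6 − 1) × 100% ≈ 719.8%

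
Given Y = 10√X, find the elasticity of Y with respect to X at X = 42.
Elasticity = 1/2

Elasticity = (dY/dX) · (X/Y)

dY/dX = 5/√X
At X = 42: dY/dX = 5·√42/42, Y = 10·√42

Elasticity = (5·√42/42) · (42 / (10·√42)) = 1/2

Interpretation: for a small percentage change in X, the percentage change in Y is approximately 0.50 times as large.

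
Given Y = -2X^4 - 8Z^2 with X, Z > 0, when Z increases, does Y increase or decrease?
Y decreases

Taking the partial derivative:
∂Y/∂Z = -16Z

∂Y/∂Z = -16Z < 0 (assuming positive values)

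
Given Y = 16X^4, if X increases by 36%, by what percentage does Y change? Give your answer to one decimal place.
242.1%

For Y = 16X^4:
If X → X(1 + 0.36)
Then Y → Y · (1 + 0.36)^4
     ≈ Y · 3.4210

Percentage change = ((1 + 0.36)^4 − 1) × 100% ≈ 242.1%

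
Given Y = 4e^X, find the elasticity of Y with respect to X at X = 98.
Elasticity = 98

Elasticity = (dY/dX) · (X/Y)

dY/dX = 4·e^X
At X = 98: dY/dX = 4·e^98, Y = 4·e^98

Elasticity = (4·e^98) · (98 / (4·e^98)) = 98

Interpretation: for a small percentage change in X, the percentage change in Y is approximately 98.00 times as large.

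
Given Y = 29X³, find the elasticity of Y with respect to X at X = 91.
Elasticity = 3

Elasticity = (dY/dX) · (X/Y)

dY/dX = 87·X²
At X = 91: dY/dX = 720447, Y = 21853559

Elasticity = 720447 · (91 / 21853559) = 3

Interpretation: for a small percentage change in X, the percentage change in Y is approximately 3.00 times as large.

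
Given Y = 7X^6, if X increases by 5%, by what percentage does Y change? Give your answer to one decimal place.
34.0%

For Y = 7X^6:
If X → X(1 + 0.05)
Then Y → Y · (1 + 0.05)^6
     ≈ Y · 1.3401

Percentage change = ((1 + 0.05)^6 − 1) × 100% ≈ 34.0%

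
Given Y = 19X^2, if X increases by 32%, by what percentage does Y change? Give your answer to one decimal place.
74.2%

For Y = 19X^2:
If X → X(1 + 0.32)
Then Y → Y · (1 + 0.32)^2
     = Y · 1.7424

Percentage change = ((1 + 0.32)^2 − 1) × 100% ≈ 74.2%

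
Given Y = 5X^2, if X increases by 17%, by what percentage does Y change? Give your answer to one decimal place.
36.9%

For Y = 5X^2:
If X → X(1 + 0.17)
Then Y → Y · (1 + 0.17)^2
     = Y · 1.3689

Percentage change = ((1 + 0.17)^2 − 1) × 100% ≈ 36.9%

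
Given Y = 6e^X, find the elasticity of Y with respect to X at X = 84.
Elasticity = 84

Elasticity = (dY/dX) · (X/Y)

dY/dX = 6·e^X
At X = 84: dY/dX = 6·e^84, Y = 6·e^84

Elasticity = (6·e^84) · (84 / (6·e^84)) = 84

Interpretation: for a small percentage change in X, the percentage change in Y is approximately 84.00 times as large.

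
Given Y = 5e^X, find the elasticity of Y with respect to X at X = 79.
Elasticity = 79

Elasticity = (dY/dX) · (X/Y)

dY/dX = 5·e^X
At X = 79: dY/dX = 5·e^79, Y = 5·e^79

Elasticity = (5·e^79) · (79 / (5·e^79)) = 79

Interpretation: for a small percentage change in X, the percentage change in Y is approximately 79.00 times as large.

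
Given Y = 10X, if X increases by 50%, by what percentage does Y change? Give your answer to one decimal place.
50.0%

For Y = 10X:
If X → X(1 + 0.5)
Then Y → Y · (1 + 0.5)^1
     = Y · 1.5000

Percentage change = ((1 + 0.5)^1 − 1) × 100% = 50.0%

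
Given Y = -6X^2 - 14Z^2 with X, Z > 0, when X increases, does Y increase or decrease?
Y decreases

Taking the partial derivative:
∂Y/∂X = -12X

∂Y/∂X = -12X < 0 (assuming positive values)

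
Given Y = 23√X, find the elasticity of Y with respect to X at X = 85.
Elasticity = 1/2

Elasticity = (dY/dX) · (X/Y)

dY/dX = 23/(2·√X)
At X = 85: dY/dX = 23·√85/170, Y = 23·√85

Elasticity = (23·√85/170) · (85 / (23·√85)) = 1/2

Interpretation: for a small percentage change in X, the percentage change in Y is approximately 0.50 times as large.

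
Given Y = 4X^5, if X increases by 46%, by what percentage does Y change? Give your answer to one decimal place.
563.4%

For Y = 4X^5:
If X → X(1 + 0.46)
Then Y → Y · (1 + 0.46)^5
     ≈ Y · 6.6338

Percentage change = ((1 + 0.46)^5 − 1) × 100% ≈ 563.4%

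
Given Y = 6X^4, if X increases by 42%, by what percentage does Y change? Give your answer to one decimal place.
306.6%

For Y = 6X^4:
If X → X(1 + 0.42)
Then Y → Y · (1 + 0.42)^4
     ≈ Y · 4.0659

Percentage change = ((1 + 0.42)^4 − 1) × 100% ≈ 306.6%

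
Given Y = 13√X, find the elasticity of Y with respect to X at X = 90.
Elasticity = 1/2

Elasticity = (dY/dX) · (X/Y)

dY/dX = 13/(2·√X)
At X = 90: dY/dX = 13·√10/60, Y = 39·√10

Elasticity = (13·√10/60) · (90 / (39·√10)) = 1/2

Interpretation: for a small percentage change in X, the percentage change in Y is approximately 0.50 times as large.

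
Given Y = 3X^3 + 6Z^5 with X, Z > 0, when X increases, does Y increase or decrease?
Y increases

Taking the partial derivative:
∂Y/∂X = 9X^2

∂Y/∂X = 9X^2 > 0 (assuming positive values)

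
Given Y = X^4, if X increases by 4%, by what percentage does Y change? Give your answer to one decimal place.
17.0%

For Y = X^4:
If X → X(1 + 0.04)
Then Y → Y · (1 + 0.04)^4
     ≈ Y · 1.1699

Percentage change = ((1 + 0.04)^4 − 1) × 100% ≈ 17.0%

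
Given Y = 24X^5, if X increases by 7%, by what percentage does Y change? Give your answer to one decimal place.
40.3%

For Y = 24X^5:
If X → X(1 + 0.07)
Then Y → Y · (1 + 0.07)^5
     ≈ Y · 1.4026

Percentage change = ((1 + 0.07)^5 − 1) × 100% ≈ 40.3%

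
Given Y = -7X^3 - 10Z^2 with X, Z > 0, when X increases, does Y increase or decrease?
Y decreases

Taking the partial derivative:
∂Y/∂X = -21X^2

∂Y/∂X = -21X^2 < 0 (assuming positive values)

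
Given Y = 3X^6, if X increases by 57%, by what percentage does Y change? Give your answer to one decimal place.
1397.6%

For Y = 3X^6:
If X → X(1 + 0.57)
Then Y → Y · (1 + 0.57)^6
     ≈ Y · 14.9761

Percentage change = ((1 + 0.57)^6 − 1) × 100% ≈ 1397.6%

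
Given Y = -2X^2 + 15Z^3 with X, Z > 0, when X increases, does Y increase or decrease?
Y decreases

Taking the partial derivative:
∂Y/∂X = -4X

∂Y/∂X = -4X < 0 (assuming positive values)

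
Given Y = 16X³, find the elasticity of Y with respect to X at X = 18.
Elasticity = 3

Elasticity = (dY/dX) · (X/Y)

dY/dX = 48·X²
At X = 18: dY/dX = 15552, Y = 93312

Elasticity = 15552 · (18 / 93312) = 3

Interpretation: for a small percentage change in X, the percentage change in Y is approximately 3.00 times as large.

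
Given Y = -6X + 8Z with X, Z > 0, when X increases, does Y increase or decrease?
Y decreases

Taking the partial derivative:
∂Y/∂X = -6

∂Y/∂X = -6 < 0 (assuming positive values)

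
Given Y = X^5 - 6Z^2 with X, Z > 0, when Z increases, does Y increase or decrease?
Y decreases

Taking the partial derivative:
∂Y/∂Z = -12Z

∂Y/∂Z = -12Z < 0 (assuming positive values)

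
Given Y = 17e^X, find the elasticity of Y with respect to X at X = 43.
Elasticity = 43

Elasticity = (dY/dX) · (X/Y)

dY/dX = 17·e^X
At X = 43: dY/dX = 17·e^43, Y = 17·e^43

Elasticity = (17·e^43) · (43 / (17·e^43)) = 43

Interpretation: for a small percentage change in X, the percentage change in Y is approximately 43.00 times as large.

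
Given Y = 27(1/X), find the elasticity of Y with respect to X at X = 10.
Elasticity = -1

Elasticity = (dY/dX) · (X/Y)

dY/dX = -27/X²
At X = 10: dY/dX = -27/100, Y = 27/10

Elasticity = (-27/100) · (10 / (27/10)) = -1

Interpretation: for a small percentage change in X, the percentage change in Y is approximately -1.00 times as large.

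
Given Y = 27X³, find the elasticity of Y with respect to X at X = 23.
Elasticity = 3

Elasticity = (dY/dX) · (X/Y)

dY/dX = 81·X²
At X = 23: dY/dX = 42849, Y = 328509

Elasticity = 42849 · (23 / 328509) = 3

Interpretation: for a small percentage change in X, the percentage change in Y is approximately 3.00 times as large.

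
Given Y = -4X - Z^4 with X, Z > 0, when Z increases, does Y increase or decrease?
Y decreases

Taking the partial derivative:
∂Y/∂Z = -4Z^3

∂Y/∂Z = -4Z^3 < 0 (assuming positive values)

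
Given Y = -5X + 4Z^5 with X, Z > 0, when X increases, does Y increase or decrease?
Y decreases

Taking the partial derivative:
∂Y/∂X = -5

∂Y/∂X = -5 < 0 (assuming positive values)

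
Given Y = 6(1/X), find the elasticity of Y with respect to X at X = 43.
Elasticity = -1

Elasticity = (dY/dX) · (X/Y)

dY/dX = -6/X²
At X = 43: dY/dX = -6/1849, Y = 6/43

Elasticity = (-6/1849) · (43 / (6/43)) = -1

Interpretation: for a small percentage change in X, the percentage change in Y is approximately -1.00 times as large.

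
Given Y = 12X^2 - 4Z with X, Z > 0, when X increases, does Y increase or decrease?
Y increases

Taking the partial derivative:
∂Y/∂X = 24X

∂Y/∂X = 24X > 0 (assuming positive values)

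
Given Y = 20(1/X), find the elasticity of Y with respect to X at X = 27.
Elasticity = -1

Elasticity = (dY/dX) · (X/Y)

dY/dX = -20/X²
At X = 27: dY/dX = -20/729, Y = 20/27

Elasticity = (-20/729) · (27 / (20/27)) = -1

Interpretation: for a small percentage change in X, the percentage change in Y is approximately -1.00 times as large.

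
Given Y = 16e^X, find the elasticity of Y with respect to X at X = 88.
Elasticity = 88

Elasticity = (dY/dX) · (X/Y)

dY/dX = 16·e^X
At X = 88: dY/dX = 16·e^88, Y = 16·e^88

Elasticity = (16·e^88) · (88 / (16·e^88)) = 88

Interpretation: for a small percentage change in X, the percentage change in Y is approximately 88.00 times as large.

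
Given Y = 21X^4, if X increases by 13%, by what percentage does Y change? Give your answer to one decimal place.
63.0%

For Y = 21X^4:
If X → X(1 + 0.13)
Then Y → Y · (1 + 0.13)^4
     ≈ Y · 1.6305

Percentage change = ((1 + 0.13)^4 − 1) × 100% ≈ 63.0%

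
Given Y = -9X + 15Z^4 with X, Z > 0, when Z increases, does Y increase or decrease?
Y increases

Taking the partial derivative:
∂Y/∂Z = 60Z^3

∂Y/∂Z = 60Z^3 > 0 (assuming positive values)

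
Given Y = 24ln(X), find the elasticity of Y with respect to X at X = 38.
Elasticity = 1/ln(38) ≈ 0.2749

Elasticity = (dY/dX) · (X/Y)

dY/dX = 24/X
At X = 38: dY/dX = 12/19, Y = 24·ln(38)

Elasticity = (12/19) · (38 / (24·ln(38))) = 1/ln(38) ≈ 0.2749

Interpretation: for a small percentage change in X, the percentage change in Y is approximately 0.27 times as large.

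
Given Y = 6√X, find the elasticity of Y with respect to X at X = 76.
Elasticity = 1/2

Elasticity = (dY/dX) · (X/Y)

dY/dX = 3/√X
At X = 76: dY/dX = 3·√19/38, Y = 12·√19

Elasticity = (3·√19/38) · (76 / (12·√19)) = 1/2

Interpretation: for a small percentage change in X, the percentage change in Y is approximately 0.50 times as large.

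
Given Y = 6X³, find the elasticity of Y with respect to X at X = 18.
Elasticity = 3

Elasticity = (dY/dX) · (X/Y)

dY/dX = 18·X²
At X = 18: dY/dX = 5832, Y = 34992

Elasticity = 5832 · (18 / 34992) = 3

Interpretation: for a small percentage change in X, the percentage change in Y is approximately 3.00 times as large.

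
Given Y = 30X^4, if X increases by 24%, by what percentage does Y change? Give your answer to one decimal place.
136.4%

For Y = 30X^4:
If X → X(1 + 0.24)
Then Y → Y · (1 + 0.24)^4
     ≈ Y · 2.3642

Percentage change = ((1 + 0.24)^4 − 1) × 100% ≈ 136.4%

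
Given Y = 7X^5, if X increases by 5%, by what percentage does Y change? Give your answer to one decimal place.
27.6%

For Y = 7X^5:
If X → X(1 + 0.05)
Then Y → Y · (1 + 0.05)^5
     ≈ Y · 1.2763

Percentage change = ((1 + 0.05)^5 − 1) × 100% ≈ 27.6%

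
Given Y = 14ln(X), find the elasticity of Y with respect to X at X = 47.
Elasticity = 1/ln(47) ≈ 0.2597

Elasticity = (dY/dX) · (X/Y)

dY/dX = 14/X
At X = 47: dY/dX = 14/47, Y = 14·ln(47)

Elasticity = (14/47) · (47 / (14·ln(47))) = 1/ln(47) ≈ 0.2597

Interpretation: for a small percentage change in X, the percentage change in Y is approximately 0.26 times as large.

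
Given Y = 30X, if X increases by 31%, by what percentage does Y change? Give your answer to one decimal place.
31.0%

For Y = 30X:
If X → X(1 + 0.31)
Then Y → Y · (1 + 0.31)^1
     = Y · 1.3100

Percentage change = ((1 + 0.31)^1 − 1) × 100% = 31.0%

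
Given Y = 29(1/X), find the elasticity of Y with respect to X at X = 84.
Elasticity = -1

Elasticity = (dY/dX) · (X/Y)

dY/dX = -29/X²
At X = 84: dY/dX = -29/7056, Y = 29/84

Elasticity = (-29/7056) · (84 / (29/84)) = -1

Interpretation: for a small percentage change in X, the percentage change in Y is approximately -1.00 times as large.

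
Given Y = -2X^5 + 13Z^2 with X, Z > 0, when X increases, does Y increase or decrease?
Y decreases

Taking the partial derivative:
∂Y/∂X = -10X^4

∂Y/∂X = -10X^4 < 0 (assuming positive values)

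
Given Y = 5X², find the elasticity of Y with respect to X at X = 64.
Elasticity = 2

Elasticity = (dY/dX) · (X/Y)

dY/dX = 10·X
At X = 64: dY/dX = 640, Y = 20480

Elasticity = 640 · (64 / 20480) = 2

Interpretation: for a small percentage change in X, the percentage change in Y is approximately 2.00 times as large.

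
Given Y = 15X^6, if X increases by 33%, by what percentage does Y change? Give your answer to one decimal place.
453.5%

For Y = 15X^6:
If X → X(1 + 0.33)
Then Y → Y · (1 + 0.33)^6
     ≈ Y · 5.5349

Percentage change = ((1 + 0.33)^6 − 1) × 100% ≈ 453.5%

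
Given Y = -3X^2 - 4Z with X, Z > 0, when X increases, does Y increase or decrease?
Y decreases

Taking the partial derivative:
∂Y/∂X = -6X

∂Y/∂X = -6X < 0 (assuming positive values)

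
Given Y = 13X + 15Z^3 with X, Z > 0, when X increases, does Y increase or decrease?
Y increases

Taking the partial derivative:
∂Y/∂X = 13

∂Y/∂X = 13 > 0 (assuming positive values)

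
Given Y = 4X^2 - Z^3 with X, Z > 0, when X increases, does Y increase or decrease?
Y increases

Taking the partial derivative:
∂Y/∂X = 8X

∂Y/∂X = 8X > 0 (assuming positive values)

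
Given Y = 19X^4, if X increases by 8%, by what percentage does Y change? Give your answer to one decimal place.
36.0%

For Y = 19X^4:
If X → X(1 + 0.08)
Then Y → Y · (1 + 0.08)^4
     ≈ Y · 1.3605

Percentage change = ((1 + 0.08)^4 − 1) × 100% ≈ 36.0%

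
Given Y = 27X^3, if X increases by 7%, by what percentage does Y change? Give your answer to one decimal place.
22.5%

For Y = 27X^3:
If X → X(1 + 0.07)
Then Y → Y · (1 + 0.07)^3
     ≈ Y · 1.2250

Percentage change = ((1 + 0.07)^3 − 1) × 100% ≈ 22.5%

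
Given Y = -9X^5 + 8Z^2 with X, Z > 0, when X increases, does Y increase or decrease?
Y decreases

Taking the partial derivative:
∂Y/∂X = -45X^4

∂Y/∂X = -45X^4 < 0 (assuming positive values)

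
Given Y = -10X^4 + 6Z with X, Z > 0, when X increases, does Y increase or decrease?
Y decreases

Taking the partial derivative:
∂Y/∂X = -40X^3

∂Y/∂X = -40X^3 < 0 (assuming positive values)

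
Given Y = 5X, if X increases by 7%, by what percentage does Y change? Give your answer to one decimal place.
7.0%

For Y = 5X:
If X → X(1 + 0.07)
Then Y → Y · (1 + 0.07)^1
     = Y · 1.0700

Percentage change = ((1 + 0.07)^1 − 1) × 100% = 7.0%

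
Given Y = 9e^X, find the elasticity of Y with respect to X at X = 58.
Elasticity = 58

Elasticity = (dY/dX) · (X/Y)

dY/dX = 9·e^X
At X = 58: dY/dX = 9·e^58, Y = 9·e^58

Elasticity = (9·e^58) · (58 / (9·e^58)) = 58

Interpretation: for a small percentage change in X, the percentage change in Y is approximately 58.00 times as large.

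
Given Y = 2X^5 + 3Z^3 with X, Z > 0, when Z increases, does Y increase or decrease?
Y increases

Taking the partial derivative:
∂Y/∂Z = 9Z^2

∂Y/∂Z = 9Z^2 > 0 (assuming positive values)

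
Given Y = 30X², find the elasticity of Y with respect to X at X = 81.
Elasticity = 2

Elasticity = (dY/dX) · (X/Y)

dY/dX = 60·X
At X = 81: dY/dX = 4860, Y = 196830

Elasticity = 4860 · (81 / 196830) = 2

Interpretation: for a small percentage change in X, the percentage change in Y is approximately 2.00 times as large.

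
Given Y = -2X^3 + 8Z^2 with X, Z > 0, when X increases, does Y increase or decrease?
Y decreases

Taking the partial derivative:
∂Y/∂X = -6X^2

∂Y/∂X = -6X^2 < 0 (assuming positive values)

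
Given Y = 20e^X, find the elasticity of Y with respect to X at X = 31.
Elasticity = 31

Elasticity = (dY/dX) · (X/Y)

dY/dX = 20·e^X
At X = 31: dY/dX = 20·e^31, Y = 20·e^31

Elasticity = (20·e^31) · (31 / (20·e^31)) = 31

Interpretation: for a small percentage change in X, the percentage change in Y is approximately 31.00 times as large.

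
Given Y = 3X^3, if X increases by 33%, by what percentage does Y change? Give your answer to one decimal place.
135.3%

For Y = 3X^3:
If X → X(1 + 0.33)
Then Y → Y · (1 + 0.33)^3
     ≈ Y · 2.3526

Percentage change = ((1 + 0.33)^3 − 1) × 100% ≈ 135.3%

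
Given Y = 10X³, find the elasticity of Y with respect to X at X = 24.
Elasticity = 3

Elasticity = (dY/dX) · (X/Y)

dY/dX = 30·X²
At X = 24: dY/dX = 17280, Y = 138240

Elasticity = 17280 · (24 / 138240) = 3

Interpretation: for a small percentage change in X, the percentage change in Y is approximately 3.00 times as large.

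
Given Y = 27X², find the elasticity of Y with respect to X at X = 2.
Elasticity = 2

Elasticity = (dY/dX) · (X/Y)

dY/dX = 54·X
At X = 2: dY/dX = 108, Y = 108

Elasticity = 108 · (2 / 108) = 2

Interpretation: for a small percentage change in X, the percentage change in Y is approximately 2.00 times as large.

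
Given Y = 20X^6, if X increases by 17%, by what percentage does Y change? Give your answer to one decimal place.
156.5%

For Y = 20X^6:
If X → X(1 + 0.17)
Then Y → Y · (1 + 0.17)^6
     ≈ Y · 2.5652

Percentage change = ((1 + 0.17)^6 − 1) × 100% ≈ 156.5%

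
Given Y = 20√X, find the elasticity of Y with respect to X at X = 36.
Elasticity = 1/2

Elasticity = (dY/dX) · (X/Y)

dY/dX = 10/√X
At X = 36: dY/dX = 5/3, Y = 120

Elasticity = (5/3) · (36 / 120) = 1/2

Interpretation: for a small percentage change in X, the percentage change in Y is approximately 0.50 times as large.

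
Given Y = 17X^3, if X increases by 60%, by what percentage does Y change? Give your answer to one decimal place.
309.6%

For Y = 17X^3:
If X → X(1 + 0.6)
Then Y → Y · (1 + 0.6)^3
     = Y · 4.0960

Percentage change = ((1 + 0.6)^3 − 1) × 100% = 309.6%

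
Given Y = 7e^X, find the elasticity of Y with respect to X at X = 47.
Elasticity = 47

Elasticity = (dY/dX) · (X/Y)

dY/dX = 7·e^X
At X = 47: dY/dX = 7·e^47, Y = 7·e^47

Elasticity = (7·e^47) · (47 / (7·e^47)) = 47

Interpretation: for a small percentage change in X, the percentage change in Y is approximately 47.00 times as large.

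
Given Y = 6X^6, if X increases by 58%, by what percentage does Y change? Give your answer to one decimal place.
1455.8%

For Y = 6X^6:
If X → X(1 + 0.58)
Then Y → Y · (1 + 0.58)^6
     ≈ Y · 15.5576

Percentage change = ((1 + 0.58)^6 − 1) × 100% ≈ 1455.8%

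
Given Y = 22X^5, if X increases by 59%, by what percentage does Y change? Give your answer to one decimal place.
916.2%

For Y = 22X^5:
If X → X(1 + 0.59)
Then Y → Y · (1 + 0.59)^5
     ≈ Y · 10.1622

Percentage change = ((1 + 0.59)^5 − 1) × 100% ≈ 916.2%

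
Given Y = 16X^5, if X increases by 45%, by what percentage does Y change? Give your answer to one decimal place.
541.0%

For Y = 16X^5:
If X → X(1 + 0.45)
Then Y → Y · (1 + 0.45)^5
     ≈ Y · 6.4097

Percentage change = ((1 + 0.45)^5 − 1) × 100% ≈ 541.0%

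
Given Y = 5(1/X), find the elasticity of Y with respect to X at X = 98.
Elasticity = -1

Elasticity = (dY/dX) · (X/Y)

dY/dX = -5/X²
At X = 98: dY/dX = -5/9604, Y = 5/98

Elasticity = (-5/9604) · (98 / (5/98)) = -1

Interpretation: for a small percentage change in X, the percentage change in Y is approximately -1.00 times as large.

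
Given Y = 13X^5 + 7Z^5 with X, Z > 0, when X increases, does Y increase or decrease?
Y increases

Taking the partial derivative:
∂Y/∂X = 65X^4

∂Y/∂X = 65X^4 > 0 (assuming positive values)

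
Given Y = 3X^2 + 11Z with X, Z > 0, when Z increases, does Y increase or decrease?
Y increases

Taking the partial derivative:
∂Y/∂Z = 11

∂Y/∂Z = 11 > 0 (assuming positive values)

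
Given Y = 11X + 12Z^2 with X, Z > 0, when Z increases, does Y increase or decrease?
Y increases

Taking the partial derivative:
∂Y/∂Z = 24Z

∂Y/∂Z = 24Z > 0 (assuming positive values)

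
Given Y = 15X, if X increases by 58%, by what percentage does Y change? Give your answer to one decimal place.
58.0%

For Y = 15X:
If X → X(1 + 0.58)
Then Y → Y · (1 + 0.58)^1
     = Y · 1.5800

Percentage change = ((1 + 0.58)^1 − 1) × 100% = 58.0%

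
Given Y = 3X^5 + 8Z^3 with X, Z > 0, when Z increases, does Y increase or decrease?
Y increases

Taking the partial derivative:
∂Y/∂Z = 24Z^2

∂Y/∂Z = 24Z^2 > 0 (assuming positive values)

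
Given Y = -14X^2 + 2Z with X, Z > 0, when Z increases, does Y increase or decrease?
Y increases

Taking the partial derivative:
∂Y/∂Z = 2

∂Y/∂Z = 2 > 0 (assuming positive values)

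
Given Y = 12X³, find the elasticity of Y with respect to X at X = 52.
Elasticity = 3

Elasticity = (dY/dX) · (X/Y)

dY/dX = 36·X²
At X = 52: dY/dX = 97344, Y = 1687296

Elasticity = 97344 · (52 / 1687296) = 3

Interpretation: for a small percentage change in X, the percentage change in Y is approximately 3.00 times as large.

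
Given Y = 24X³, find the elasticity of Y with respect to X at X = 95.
Elasticity = 3

Elasticity = (dY/dX) · (X/Y)

dY/dX = 72·X²
At X = 95: dY/dX = 649800, Y = 20577000

Elasticity = 649800 · (95 / 20577000) = 3

Interpretation: for a small percentage change in X, the percentage change in Y is approximately 3.00 times as large.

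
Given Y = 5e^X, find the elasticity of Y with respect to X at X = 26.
Elasticity = 26

Elasticity = (dY/dX) · (X/Y)

dY/dX = 5·e^X
At X = 26: dY/dX = 5·e^26, Y = 5·e^26

Elasticity = (5·e^26) · (26 / (5·e^26)) = 26

Interpretation: for a small percentage change in X, the percentage change in Y is approximately 26.00 times as large.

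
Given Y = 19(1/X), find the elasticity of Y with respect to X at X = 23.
Elasticity = -1

Elasticity = (dY/dX) · (X/Y)

dY/dX = -19/X²
At X = 23: dY/dX = -19/529, Y = 19/23

Elasticity = (-19/529) · (23 / (19/23)) = -1

Interpretation: for a small percentage change in X, the percentage change in Y is approximately -1.00 times as large.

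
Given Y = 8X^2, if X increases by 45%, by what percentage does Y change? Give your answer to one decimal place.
110.3%

For Y = 8X^2:
If X → X(1 + 0.45)
Then Y → Y · (1 + 0.45)^2
     = Y · 2.1025

Percentage change = ((1 + 0.45)^2 − 1) × 100% ≈ 110.3%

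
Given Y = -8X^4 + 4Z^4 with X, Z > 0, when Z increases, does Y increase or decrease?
Y increases

Taking the partial derivative:
∂Y/∂Z = 16Z^3

∂Y/∂Z = 16Z^3 > 0 (assuming positive values)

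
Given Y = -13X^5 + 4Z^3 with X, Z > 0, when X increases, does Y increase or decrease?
Y decreases

Taking the partial derivative:
∂Y/∂X = -65X^4

∂Y/∂X = -65X^4 < 0 (assuming positive values)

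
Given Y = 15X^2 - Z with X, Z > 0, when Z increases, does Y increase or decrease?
Y decreases

Taking the partial derivative:
∂Y/∂Z = -1

∂Y/∂Z = -1 < 0 (assuming positive values)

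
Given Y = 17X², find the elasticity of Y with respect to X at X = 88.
Elasticity = 2

Elasticity = (dY/dX) · (X/Y)

dY/dX = 34·X
At X = 88: dY/dX = 2992, Y = 131648

Elasticity = 2992 · (88 / 131648) = 2

Interpretation: for a small percentage change in X, the percentage change in Y is approximately 2.00 times as large.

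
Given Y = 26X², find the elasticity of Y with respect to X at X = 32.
Elasticity = 2

Elasticity = (dY/dX) · (X/Y)

dY/dX = 52·X
At X = 32: dY/dX = 1664, Y = 26624

Elasticity = 1664 · (32 / 26624) = 2

Interpretation: for a small percentage change in X, the percentage change in Y is approximately 2.00 times as large.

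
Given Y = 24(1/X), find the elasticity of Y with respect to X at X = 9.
Elasticity = -1

Elasticity = (dY/dX) · (X/Y)

dY/dX = -24/X²
At X = 9: dY/dX = -8/27, Y = 8/3

Elasticity = (-8/27) · (9 / (8/3)) = -1

Interpretation: for a small percentage change in X, the percentage change in Y is approximately -1.00 times as large.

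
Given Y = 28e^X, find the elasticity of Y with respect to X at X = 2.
Elasticity = 2

Elasticity = (dY/dX) · (X/Y)

dY/dX = 28·e^X
At X = 2: dY/dX = 28·e^2, Y = 28·e^2

Elasticity = (28·e^2) · (2 / (28·e^2)) = 2

Interpretation: for a small percentage change in X, the percentage change in Y is approximately 2.00 times as large.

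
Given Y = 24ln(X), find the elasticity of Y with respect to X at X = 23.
Elasticity = 1/ln(23) ≈ 0.3189

Elasticity = (dY/dX) · (X/Y)

dY/dX = 24/X
At X = 23: dY/dX = 24/23, Y = 24·ln(23)

Elasticity = (24/23) · (23 / (24·ln(23))) = 1/ln(23) ≈ 0.3189

Interpretation: for a small percentage change in X, the percentage change in Y is approximately 0.32 times as large.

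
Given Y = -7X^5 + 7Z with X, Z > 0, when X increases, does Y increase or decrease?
Y decreases

Taking the partial derivative:
∂Y/∂X = -35X^4

∂Y/∂X = -35X^4 < 0 (assuming positive values)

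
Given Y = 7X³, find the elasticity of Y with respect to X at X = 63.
Elasticity = 3

Elasticity = (dY/dX) · (X/Y)

dY/dX = 21·X²
At X = 63: dY/dX = 83349, Y = 1750329

Elasticity = 83349 · (63 / 1750329) = 3

Interpretation: for a small percentage change in X, the percentage change in Y is approximately 3.00 times as large.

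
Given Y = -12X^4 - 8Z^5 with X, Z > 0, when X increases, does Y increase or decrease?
Y decreases

Taking the partial derivative:
∂Y/∂X = -48X^3

∂Y/∂X = -48X^3 < 0 (assuming positive values)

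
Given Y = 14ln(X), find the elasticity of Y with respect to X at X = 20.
Elasticity = 1/ln(20) ≈ 0.3338

Elasticity = (dY/dX) · (X/Y)

dY/dX = 14/X
At X = 20: dY/dX = 7/10, Y = 14·ln(20)

Elasticity = (7/10) · (20 / (14·ln(20))) = 1/ln(20) ≈ 0.3338

Interpretation: for a small percentage change in X, the percentage change in Y is approximately 0.33 times as large.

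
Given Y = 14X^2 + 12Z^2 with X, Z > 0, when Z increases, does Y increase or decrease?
Y increases

Taking the partial derivative:
∂Y/∂Z = 24Z

∂Y/∂Z = 24Z > 0 (assuming positive values)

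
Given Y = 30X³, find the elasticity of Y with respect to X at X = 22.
Elasticity = 3

Elasticity = (dY/dX) · (X/Y)

dY/dX = 90·X²
At X = 22: dY/dX = 43560, Y = 319440

Elasticity = 43560 · (22 / 319440) = 3

Interpretation: for a small percentage change in X, the percentage change in Y is approximately 3.00 times as large.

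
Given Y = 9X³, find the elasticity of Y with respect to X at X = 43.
Elasticity = 3

Elasticity = (dY/dX) · (X/Y)

dY/dX = 27·X²
At X = 43: dY/dX = 49923, Y = 715563

Elasticity = 49923 · (43 / 715563) = 3

Interpretation: for a small percentage change in X, the percentage change in Y is approximately 3.00 times as large.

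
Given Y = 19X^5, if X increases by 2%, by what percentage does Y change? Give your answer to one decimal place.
10.4%

For Y = 19X^5:
If X → X(1 + 0.02)
Then Y → Y · (1 + 0.02)^5
     ≈ Y · 1.1041

Percentage change = ((1 + 0.02)^5 − 1) × 100% ≈ 10.4%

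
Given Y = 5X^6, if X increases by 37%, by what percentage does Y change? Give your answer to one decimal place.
561.2%

For Y = 5X^6:
If X → X(1 + 0.37)
Then Y → Y · (1 + 0.37)^6
     ≈ Y · 6.6119

Percentage change = ((1 + 0.37)^6 − 1) × 100% ≈ 561.2%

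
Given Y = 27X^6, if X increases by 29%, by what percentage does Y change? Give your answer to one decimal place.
360.8%

For Y = 27X^6:
If X → X(1 + 0.29)
Then Y → Y · (1 + 0.29)^6
     ≈ Y · 4.6083

Percentage change = ((1 + 0.29)^6 − 1) × 100% ≈ 360.8%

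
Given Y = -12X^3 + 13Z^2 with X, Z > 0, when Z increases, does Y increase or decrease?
Y increases

Taking the partial derivative:
∂Y/∂Z = 26Z

∂Y/∂Z = 26Z > 0 (assuming positive values)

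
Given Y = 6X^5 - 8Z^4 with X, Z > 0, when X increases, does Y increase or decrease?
Y increases

Taking the partial derivative:
∂Y/∂X = 30X^4

∂Y/∂X = 30X^4 > 0 (assuming positive values)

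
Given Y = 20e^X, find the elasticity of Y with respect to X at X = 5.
Elasticity = 5

Elasticity = (dY/dX) · (X/Y)

dY/dX = 20·e^X
At X = 5: dY/dX = 20·e^5, Y = 20·e^5

Elasticity = (20·e^5) · (5 / (20·e^5)) = 5

Interpretation: for a small percentage change in X, the percentage change in Y is approximately 5.00 times as large.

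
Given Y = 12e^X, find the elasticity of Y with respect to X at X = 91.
Elasticity = 91

Elasticity = (dY/dX) · (X/Y)

dY/dX = 12·e^X
At X = 91: dY/dX = 12·e^91, Y = 12·e^91

Elasticity = (12·e^91) · (91 / (12·e^91)) = 91

Interpretation: for a small percentage change in X, the percentage change in Y is approximately 91.00 times as large.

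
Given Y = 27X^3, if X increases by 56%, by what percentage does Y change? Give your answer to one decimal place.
279.6%

For Y = 27X^3:
If X → X(1 + 0.56)
Then Y → Y · (1 + 0.56)^3
     ≈ Y · 3.7964

Percentage change = ((1 + 0.56)^3 − 1) × 100% ≈ 279.6%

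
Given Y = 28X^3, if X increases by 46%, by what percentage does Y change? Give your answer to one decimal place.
211.2%

For Y = 28X^3:
If X → X(1 + 0.46)
Then Y → Y · (1 + 0.46)^3
     ≈ Y · 3.1121

Percentage change = ((1 + 0.46)^3 − 1) × 100% ≈ 211.2%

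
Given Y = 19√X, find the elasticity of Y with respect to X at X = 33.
Elasticity = 1/2

Elasticity = (dY/dX) · (X/Y)

dY/dX = 19/(2·√X)
At X = 33: dY/dX = 19·√33/66, Y = 19·√33

Elasticity = (19·√33/66) · (33 / (19·√33)) = 1/2

Interpretation: for a small percentage change in X, the percentage change in Y is approximately 0.50 times as large.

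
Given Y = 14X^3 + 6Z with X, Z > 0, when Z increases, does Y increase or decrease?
Y increases

Taking the partial derivative:
∂Y/∂Z = 6

∂Y/∂Z = 6 > 0 (assuming positive values)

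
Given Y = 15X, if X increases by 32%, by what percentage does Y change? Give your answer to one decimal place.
32.0%

For Y = 15X:
If X → X(1 + 0.32)
Then Y → Y · (1 + 0.32)^1
     = Y · 1.3200

Percentage change = ((1 + 0.32)^1 − 1) × 100% = 32.0%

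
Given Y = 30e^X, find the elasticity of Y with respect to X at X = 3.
Elasticity = 3

Elasticity = (dY/dX) · (X/Y)

dY/dX = 30·e^X
At X = 3: dY/dX = 30·e^3, Y = 30·e^3

Elasticity = (30·e^3) · (3 / (30·e^3)) = 3

Interpretation: for a small percentage change in X, the percentage change in Y is approximately 3.00 times as large.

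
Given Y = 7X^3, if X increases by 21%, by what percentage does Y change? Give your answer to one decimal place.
77.2%

For Y = 7X^3:
If X → X(1 + 0.21)
Then Y → Y · (1 + 0.21)^3
     ≈ Y · 1.7716

Percentage change = ((1 + 0.21)^3 − 1) × 100% ≈ 77.2%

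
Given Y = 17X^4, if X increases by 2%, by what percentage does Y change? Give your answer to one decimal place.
8.2%

For Y = 17X^4:
If X → X(1 + 0.02)
Then Y → Y · (1 + 0.02)^4
     ≈ Y · 1.0824

Percentage change = ((1 + 0.02)^4 − 1) × 100% ≈ 8.2%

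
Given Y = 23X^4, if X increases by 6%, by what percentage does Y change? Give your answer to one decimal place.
26.2%

For Y = 23X^4:
If X → X(1 + 0.06)
Then Y → Y · (1 + 0.06)^4
     ≈ Y · 1.2625

Percentage change = ((1 + 0.06)^4 − 1) × 100% ≈ 26.2%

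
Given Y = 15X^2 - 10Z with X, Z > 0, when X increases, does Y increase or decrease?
Y increases

Taking the partial derivative:
∂Y/∂X = 30X

∂Y/∂X = 30X > 0 (assuming positive values)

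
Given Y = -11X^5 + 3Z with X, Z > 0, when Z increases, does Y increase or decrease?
Y increases

Taking the partial derivative:
∂Y/∂Z = 3

∂Y/∂Z = 3 > 0 (assuming positive values)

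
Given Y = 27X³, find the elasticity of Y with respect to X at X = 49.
Elasticity = 3

Elasticity = (dY/dX) · (X/Y)

dY/dX = 81·X²
At X = 49: dY/dX = 194481, Y = 3176523

Elasticity = 194481 · (49 / 3176523) = 3

Interpretation: for a small percentage change in X, the percentage change in Y is approximately 3.00 times as large.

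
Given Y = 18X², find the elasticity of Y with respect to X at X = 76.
Elasticity = 2

Elasticity = (dY/dX) · (X/Y)

dY/dX = 36·X
At X = 76: dY/dX = 2736, Y = 103968

Elasticity = 2736 · (76 / 103968) = 2

Interpretation: for a small percentage change in X, the percentage change in Y is approximately 2.00 times as large.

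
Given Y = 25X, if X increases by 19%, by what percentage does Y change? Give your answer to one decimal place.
19.0%

For Y = 25X:
If X → X(1 + 0.19)
Then Y → Y · (1 + 0.19)^1
     = Y · 1.1900

Percentage change = ((1 + 0.19)^1 − 1) × 100% = 19.0%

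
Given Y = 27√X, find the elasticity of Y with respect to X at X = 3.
Elasticity = 1/2

Elasticity = (dY/dX) · (X/Y)

dY/dX = 27/(2·√X)
At X = 3: dY/dX = 9·√3/2, Y = 27·√3

Elasticity = (9·√3/2) · (3 / (27·√3)) = 1/2

Interpretation: for a small percentage change in X, the percentage change in Y is approximately 0.50 times as large.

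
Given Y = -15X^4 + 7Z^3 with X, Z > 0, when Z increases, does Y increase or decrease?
Y increases

Taking the partial derivative:
∂Y/∂Z = 21Z^2

∂Y/∂Z = 21Z^2 > 0 (assuming positive values)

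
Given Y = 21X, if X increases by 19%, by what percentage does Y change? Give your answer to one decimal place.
19.0%

For Y = 21X:
If X → X(1 + 0.19)
Then Y → Y · (1 + 0.19)^1
     = Y · 1.1900

Percentage change = ((1 + 0.19)^1 − 1) × 100% = 19.0%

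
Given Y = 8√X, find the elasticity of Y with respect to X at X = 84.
Elasticity = 1/2

Elasticity = (dY/dX) · (X/Y)

dY/dX = 4/√X
At X = 84: dY/dX = 2·√21/21, Y = 16·√21

Elasticity = (2·√21/21) · (84 / (16·√21)) = 1/2

Interpretation: for a small percentage change in X, the percentage change in Y is approximately 0.50 times as large.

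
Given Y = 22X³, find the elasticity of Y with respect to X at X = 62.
Elasticity = 3

Elasticity = (dY/dX) · (X/Y)

dY/dX = 66·X²
At X = 62: dY/dX = 253704, Y = 5243216

Elasticity = 253704 · (62 / 5243216) = 3

Interpretation: for a small percentage change in X, the percentage change in Y is approximately 3.00 times as large.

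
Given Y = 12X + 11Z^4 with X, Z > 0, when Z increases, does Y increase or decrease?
Y increases

Taking the partial derivative:
∂Y/∂Z = 44Z^3

∂Y/∂Z = 44Z^3 > 0 (assuming positive values)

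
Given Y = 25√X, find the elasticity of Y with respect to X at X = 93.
Elasticity = 1/2

Elasticity = (dY/dX) · (X/Y)

dY/dX = 25/(2·√X)
At X = 93: dY/dX = 25·√93/186, Y = 25·√93

Elasticity = (25·√93/186) · (93 / (25·√93)) = 1/2

Interpretation: for a small percentage change in X, the percentage change in Y is approximately 0.50 times as large.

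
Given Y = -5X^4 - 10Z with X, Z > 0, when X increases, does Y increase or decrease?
Y decreases

Taking the partial derivative:
∂Y/∂X = -20X^3

∂Y/∂X = -20X^3 < 0 (assuming positive values)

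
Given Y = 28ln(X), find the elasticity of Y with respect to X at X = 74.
Elasticity = 1/ln(74) ≈ 0.2323

Elasticity = (dY/dX) · (X/Y)

dY/dX = 28/X
At X = 74: dY/dX = 14/37, Y = 28·ln(74)

Elasticity = (14/37) · (74 / (28·ln(74))) = 1/ln(74) ≈ 0.2323

Interpretation: for a small percentage change in X, the percentage change in Y is approximately 0.23 times as large.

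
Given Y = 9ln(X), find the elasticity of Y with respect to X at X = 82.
Elasticity = 1/ln(82) ≈ 0.2269

Elasticity = (dY/dX) · (X/Y)

dY/dX = 9/X
At X = 82: dY/dX = 9/82, Y = 9·ln(82)

Elasticity = (9/82) · (82 / (9·ln(82))) = 1/ln(82) ≈ 0.2269

Interpretation: for a small percentage change in X, the percentage change in Y is approximately 0.23 times as large.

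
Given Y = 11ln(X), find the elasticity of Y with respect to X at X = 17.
Elasticity = 1/ln(17) ≈ 0.3530

Elasticity = (dY/dX) · (X/Y)

dY/dX = 11/X
At X = 17: dY/dX = 11/17, Y = 11·ln(17)

Elasticity = (11/17) · (17 / (11·ln(17))) = 1/ln(17) ≈ 0.3530

Interpretation: for a small percentage change in X, the percentage change in Y is approximately 0.35 times as large.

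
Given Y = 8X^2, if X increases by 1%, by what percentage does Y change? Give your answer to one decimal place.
2.0%

For Y = 8X^2:
If X → X(1 + 0.01)
Then Y → Y · (1 + 0.01)^2
     = Y · 1.0201

Percentage change = ((1 + 0.01)^2 − 1) × 100% ≈ 2.0%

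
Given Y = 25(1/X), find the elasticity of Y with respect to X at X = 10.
Elasticity = -1

Elasticity = (dY/dX) · (X/Y)

dY/dX = -25/X²
At X = 10: dY/dX = -1/4, Y = 5/2

Elasticity = (-1/4) · (10 / (5/2)) = -1

Interpretation: for a small percentage change in X, the percentage change in Y is approximately -1.00 times as large.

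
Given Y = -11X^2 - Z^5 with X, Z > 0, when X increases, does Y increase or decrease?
Y decreases

Taking the partial derivative:
∂Y/∂X = -22X

∂Y/∂X = -22X < 0 (assuming positive values)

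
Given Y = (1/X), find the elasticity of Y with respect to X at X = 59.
Elasticity = -1

Elasticity = (dY/dX) · (X/Y)

dY/dX = -1/X²
At X = 59: dY/dX = -1/3481, Y = 1/59

Elasticity = (-1/3481) · (59 / (1/59)) = -1

Interpretation: for a small percentage change in X, the percentage change in Y is approximately -1.00 times as large.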